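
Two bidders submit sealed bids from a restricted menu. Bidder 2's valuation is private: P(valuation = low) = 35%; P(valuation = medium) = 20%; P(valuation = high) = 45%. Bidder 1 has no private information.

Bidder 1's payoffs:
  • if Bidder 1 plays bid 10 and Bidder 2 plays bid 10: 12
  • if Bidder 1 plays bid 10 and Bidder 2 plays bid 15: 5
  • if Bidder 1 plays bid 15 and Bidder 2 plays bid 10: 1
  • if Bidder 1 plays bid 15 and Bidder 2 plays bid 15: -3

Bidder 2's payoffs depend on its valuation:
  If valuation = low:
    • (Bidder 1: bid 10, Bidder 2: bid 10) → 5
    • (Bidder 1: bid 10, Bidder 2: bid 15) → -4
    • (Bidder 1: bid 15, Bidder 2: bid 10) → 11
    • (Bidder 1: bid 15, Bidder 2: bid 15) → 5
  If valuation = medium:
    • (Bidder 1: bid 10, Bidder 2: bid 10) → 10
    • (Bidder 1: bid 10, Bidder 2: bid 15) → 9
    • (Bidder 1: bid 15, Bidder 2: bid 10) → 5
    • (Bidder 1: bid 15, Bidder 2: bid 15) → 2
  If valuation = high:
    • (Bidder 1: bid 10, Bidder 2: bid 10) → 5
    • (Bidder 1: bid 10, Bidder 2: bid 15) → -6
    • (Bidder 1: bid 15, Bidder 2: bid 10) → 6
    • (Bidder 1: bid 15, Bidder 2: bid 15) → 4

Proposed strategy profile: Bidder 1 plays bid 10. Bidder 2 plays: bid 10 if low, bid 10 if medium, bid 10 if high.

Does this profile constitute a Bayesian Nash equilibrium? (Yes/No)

Yes

Bidder 1 plays bid 10: E[bid 10] = 0.35·(12) + 0.2·(12) + 0.45·(12) = 12; E[bid 15] = 1. Best-responding. ✓
Bidder 2 (valuation low), facing bid 10: bid 10 gives 5, bid 15 gives -4. Proposed bid 10 is best. ✓
Bidder 2 (valuation medium), facing bid 10: bid 10 gives 10, bid 15 gives 9. Proposed bid 10 is best. ✓
Bidder 2 (valuation high), facing bid 10: bid 10 gives 5, bid 15 gives -6. Proposed bid 10 is best. ✓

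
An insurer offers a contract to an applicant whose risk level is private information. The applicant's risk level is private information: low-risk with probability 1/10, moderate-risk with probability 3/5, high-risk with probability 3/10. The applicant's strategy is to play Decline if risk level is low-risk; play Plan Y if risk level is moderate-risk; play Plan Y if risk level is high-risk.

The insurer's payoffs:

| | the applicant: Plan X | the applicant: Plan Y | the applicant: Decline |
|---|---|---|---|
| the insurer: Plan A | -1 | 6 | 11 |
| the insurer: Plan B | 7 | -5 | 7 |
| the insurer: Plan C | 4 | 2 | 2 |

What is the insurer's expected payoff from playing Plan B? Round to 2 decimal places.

-3.80

E[Plan B] = 1/10·7 + 3/5·(-5) + 3/10·(-5) = 7/10 + (-3) + (-3/2) = -19/5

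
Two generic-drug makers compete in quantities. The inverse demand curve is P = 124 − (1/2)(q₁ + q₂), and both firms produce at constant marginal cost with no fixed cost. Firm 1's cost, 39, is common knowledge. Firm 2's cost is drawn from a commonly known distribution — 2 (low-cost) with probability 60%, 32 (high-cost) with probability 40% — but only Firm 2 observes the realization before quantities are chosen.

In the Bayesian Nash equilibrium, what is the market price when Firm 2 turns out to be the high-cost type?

Type-c best response for Firm 2: q₂(c) = (124 − c) − q₁/2.
Firm 1 maximizes expected profit; its first-order condition is 124 − q₁ − (1/2)E[q₂] − 39 = 0.
Substituting E[q₂] and solving: E[c₂] = 14, so q₁ = (124 − 2·39 + 14)/(3/2) = 40.
q₂(high-cost) = 72, so P = 124 − (1/2)·(40 + 72) = 68.

68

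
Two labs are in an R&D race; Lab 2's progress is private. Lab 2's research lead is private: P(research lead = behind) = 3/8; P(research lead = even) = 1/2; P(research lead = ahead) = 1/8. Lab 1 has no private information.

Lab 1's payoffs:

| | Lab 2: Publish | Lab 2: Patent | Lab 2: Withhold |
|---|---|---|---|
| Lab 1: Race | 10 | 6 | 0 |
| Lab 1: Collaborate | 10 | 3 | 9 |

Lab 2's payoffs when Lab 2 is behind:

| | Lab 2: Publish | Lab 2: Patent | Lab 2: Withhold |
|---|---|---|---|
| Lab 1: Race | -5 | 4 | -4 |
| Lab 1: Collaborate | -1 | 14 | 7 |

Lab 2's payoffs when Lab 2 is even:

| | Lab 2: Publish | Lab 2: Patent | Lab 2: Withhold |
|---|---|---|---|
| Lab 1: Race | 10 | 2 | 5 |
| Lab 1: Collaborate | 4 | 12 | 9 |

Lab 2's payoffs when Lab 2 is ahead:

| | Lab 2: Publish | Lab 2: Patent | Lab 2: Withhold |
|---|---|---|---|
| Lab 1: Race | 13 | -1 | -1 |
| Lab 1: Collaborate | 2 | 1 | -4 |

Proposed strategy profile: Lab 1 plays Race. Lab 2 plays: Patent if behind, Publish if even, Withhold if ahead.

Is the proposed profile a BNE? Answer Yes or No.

No

A profile is a BNE iff every type of every player is best-responding given beliefs about the other side.
Lab 1 plays Race: E[Race] = 3/8·(6) + 1/2·(10) + 1/8·(0) = 29/4; E[Collaborate] = 29/4. Best-responding. ✓
Lab 2 (research lead behind), facing Race: Publish gives -5, Patent gives 4, Withhold gives -4. Proposed Patent is best. ✓
Lab 2 (research lead even), facing Race: Publish gives 10, Patent gives 2, Withhold gives 5. Proposed Publish is best. ✓
Lab 2 (research lead ahead), facing Race: Publish gives 13, Patent gives -1, Withhold gives -1. Proposed Withhold is not best — profitable deviation exists. ✗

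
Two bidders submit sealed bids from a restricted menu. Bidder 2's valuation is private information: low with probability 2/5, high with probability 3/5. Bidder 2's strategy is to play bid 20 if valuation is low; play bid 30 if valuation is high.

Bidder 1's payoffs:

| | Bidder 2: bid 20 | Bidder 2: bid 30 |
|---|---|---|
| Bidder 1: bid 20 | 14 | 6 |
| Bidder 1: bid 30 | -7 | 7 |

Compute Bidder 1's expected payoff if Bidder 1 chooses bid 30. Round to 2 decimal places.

Take the expectation over Bidder 2's valuation, weighting each type's action by its prior probability.
E[bid 30] = 2/5·(-7) + 3/5·7 = (-14/5) + 21/5 = 7/5

1.40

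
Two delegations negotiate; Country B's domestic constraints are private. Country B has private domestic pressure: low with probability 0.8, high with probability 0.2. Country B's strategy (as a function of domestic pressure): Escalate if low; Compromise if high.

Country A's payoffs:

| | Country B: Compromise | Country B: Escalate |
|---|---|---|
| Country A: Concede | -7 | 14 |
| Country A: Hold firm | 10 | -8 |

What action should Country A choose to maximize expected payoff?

Concede

Compute Country A's expected payoff for each action, taking the expectation over Country B's type.
E[Concede] = 0.8·(14) + 0.2·(-7) = 9.8
E[Hold firm] = 0.8·(-8) + 0.2·(10) = -4.4
Best response: Concede (9.8 is the largest).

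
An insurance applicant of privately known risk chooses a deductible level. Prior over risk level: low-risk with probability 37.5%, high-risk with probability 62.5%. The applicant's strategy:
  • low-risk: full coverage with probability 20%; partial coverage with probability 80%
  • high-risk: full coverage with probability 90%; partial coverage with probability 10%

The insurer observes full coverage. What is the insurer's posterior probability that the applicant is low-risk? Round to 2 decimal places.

0.12

P(full coverage) = 0.375·0.2 + 0.625·0.9 = 0.6375
P(low-risk | full coverage) = (0.375·0.2) / 0.6375 = 0.075 / 0.6375 = 0.117647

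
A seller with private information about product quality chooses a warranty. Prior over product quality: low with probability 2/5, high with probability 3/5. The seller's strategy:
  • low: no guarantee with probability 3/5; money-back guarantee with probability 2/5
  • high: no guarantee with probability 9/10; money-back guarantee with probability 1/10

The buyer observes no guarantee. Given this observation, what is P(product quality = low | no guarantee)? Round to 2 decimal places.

Apply Bayes' rule using the sender's strategy as the likelihood.
P(no guarantee) = (2/5)·(3/5) + (3/5)·(9/10) = 39/50
P(low | no guarantee) = ((2/5)·(3/5)) / (39/50) = (6/25) / (39/50) = 4/13

0.31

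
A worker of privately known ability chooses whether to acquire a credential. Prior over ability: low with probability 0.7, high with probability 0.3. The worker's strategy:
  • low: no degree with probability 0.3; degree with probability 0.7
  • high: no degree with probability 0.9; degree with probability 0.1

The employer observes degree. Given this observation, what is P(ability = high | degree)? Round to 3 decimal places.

0.058

P(degree) = 0.7·0.7 + 0.3·0.1 = 0.52
P(high | degree) = (0.3·0.1) / 0.52 = 0.03 / 0.52 = 0.0576923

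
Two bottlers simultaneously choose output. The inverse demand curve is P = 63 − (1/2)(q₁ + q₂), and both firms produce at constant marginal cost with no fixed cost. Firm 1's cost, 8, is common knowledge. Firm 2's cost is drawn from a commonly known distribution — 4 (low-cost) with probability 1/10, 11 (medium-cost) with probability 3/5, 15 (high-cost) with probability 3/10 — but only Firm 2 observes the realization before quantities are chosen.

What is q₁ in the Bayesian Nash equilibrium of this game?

39

Firm 2 with cost c maximizes (63 − (1/2)(q₁+q₂) − c)·q₂, giving q₂(c) = (63 − c − (1/2)q₁).
E[c₂] = 1/10·4 + 3/5·11 + 3/10·15 = 11.5
Firm 1's FOC against E[q₂] yields q₁ = (63 − 2·8 + E[c₂])/(3/2) = (63 − 16 + 11.5)/(3/2) = 39.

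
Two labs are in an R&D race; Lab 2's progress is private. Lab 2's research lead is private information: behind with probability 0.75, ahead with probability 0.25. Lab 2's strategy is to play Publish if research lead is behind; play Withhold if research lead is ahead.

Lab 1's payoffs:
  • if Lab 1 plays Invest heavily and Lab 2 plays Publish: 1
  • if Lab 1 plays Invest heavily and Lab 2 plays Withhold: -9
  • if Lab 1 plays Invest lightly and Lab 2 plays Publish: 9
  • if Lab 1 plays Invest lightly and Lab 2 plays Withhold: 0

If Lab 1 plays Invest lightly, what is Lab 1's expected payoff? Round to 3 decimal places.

6.750

E[Invest lightly] = 0.75·9 + 0.25·0 = 6.75 + 0 = 6.75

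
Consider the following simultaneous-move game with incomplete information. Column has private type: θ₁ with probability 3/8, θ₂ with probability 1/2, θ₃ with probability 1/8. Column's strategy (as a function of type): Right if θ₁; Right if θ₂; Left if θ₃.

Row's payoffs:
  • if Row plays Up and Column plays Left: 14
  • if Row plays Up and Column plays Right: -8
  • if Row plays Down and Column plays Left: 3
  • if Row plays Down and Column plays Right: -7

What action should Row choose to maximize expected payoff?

Compute Row's expected payoff for each action, taking the expectation over Column's type.
E[Up] = 3/8·(-8) + 1/2·(-8) + 1/8·(14) = -21/4
E[Down] = 3/8·(-7) + 1/2·(-7) + 1/8·(3) = -23/4
Best response: Up (-21/4 is the largest).

Up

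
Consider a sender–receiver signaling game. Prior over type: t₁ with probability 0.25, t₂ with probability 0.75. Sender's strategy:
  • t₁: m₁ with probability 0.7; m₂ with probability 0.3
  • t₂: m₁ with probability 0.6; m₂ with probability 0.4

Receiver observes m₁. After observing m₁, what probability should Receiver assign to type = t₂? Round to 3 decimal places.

0.720

P(m₁) = 0.25·0.7 + 0.75·0.6 = 0.625
P(t₂ | m₁) = (0.75·0.6) / 0.625 = 0.45 / 0.625 = 0.72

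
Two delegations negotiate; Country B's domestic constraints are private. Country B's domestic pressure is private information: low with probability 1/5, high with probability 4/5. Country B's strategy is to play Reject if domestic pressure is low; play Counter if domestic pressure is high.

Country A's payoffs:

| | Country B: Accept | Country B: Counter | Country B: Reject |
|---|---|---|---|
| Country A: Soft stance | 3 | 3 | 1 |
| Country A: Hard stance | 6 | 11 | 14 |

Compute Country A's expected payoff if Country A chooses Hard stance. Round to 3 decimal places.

11.600

E[Hard stance] = 1/5·14 + 4/5·11 = 14/5 + 44/5 = 58/5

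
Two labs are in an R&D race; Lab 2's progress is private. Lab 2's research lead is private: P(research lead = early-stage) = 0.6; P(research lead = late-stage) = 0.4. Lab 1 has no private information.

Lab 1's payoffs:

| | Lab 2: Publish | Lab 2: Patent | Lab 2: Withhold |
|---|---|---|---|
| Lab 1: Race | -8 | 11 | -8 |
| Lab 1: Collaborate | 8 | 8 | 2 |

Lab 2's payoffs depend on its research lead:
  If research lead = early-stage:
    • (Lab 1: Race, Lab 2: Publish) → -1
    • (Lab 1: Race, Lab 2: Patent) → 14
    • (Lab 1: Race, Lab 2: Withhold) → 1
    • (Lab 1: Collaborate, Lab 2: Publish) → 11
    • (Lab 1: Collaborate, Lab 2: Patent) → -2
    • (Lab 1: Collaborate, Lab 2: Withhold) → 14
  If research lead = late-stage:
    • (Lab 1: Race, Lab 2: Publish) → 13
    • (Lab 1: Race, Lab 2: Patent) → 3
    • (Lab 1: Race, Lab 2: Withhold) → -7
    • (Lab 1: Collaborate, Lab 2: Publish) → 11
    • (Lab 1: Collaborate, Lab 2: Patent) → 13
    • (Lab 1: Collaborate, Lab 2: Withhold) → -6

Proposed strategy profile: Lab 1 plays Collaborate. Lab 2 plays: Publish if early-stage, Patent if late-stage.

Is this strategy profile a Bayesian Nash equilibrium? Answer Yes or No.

No

Lab 1 plays Collaborate: E[Collaborate] = 0.6·(8) + 0.4·(8) = 8; E[Race] = -0.4. Best-responding. ✓
Lab 2 (research lead early-stage), facing Collaborate: Publish gives 11, Patent gives -2, Withhold gives 14. Proposed Publish is not best — profitable deviation exists. ✗
Lab 2 (research lead late-stage), facing Collaborate: Publish gives 11, Patent gives 13, Withhold gives -6. Proposed Patent is best. ✓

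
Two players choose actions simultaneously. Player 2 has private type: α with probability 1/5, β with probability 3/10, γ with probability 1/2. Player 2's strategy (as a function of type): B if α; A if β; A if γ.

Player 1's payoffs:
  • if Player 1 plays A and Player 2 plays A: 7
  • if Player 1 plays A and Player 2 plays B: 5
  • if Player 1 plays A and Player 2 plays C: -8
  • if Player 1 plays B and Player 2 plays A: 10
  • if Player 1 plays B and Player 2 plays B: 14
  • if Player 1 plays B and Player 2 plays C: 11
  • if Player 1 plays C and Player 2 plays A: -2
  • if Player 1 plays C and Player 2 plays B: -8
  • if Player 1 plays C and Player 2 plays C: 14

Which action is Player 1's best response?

Compute Player 1's expected payoff for each action, taking the expectation over Player 2's type.
E[A] = 1/5·(5) + 3/10·(7) + 1/2·(7) = 33/5
E[B] = 1/5·(14) + 3/10·(10) + 1/2·(10) = 54/5
E[C] = 1/5·(-8) + 3/10·(-2) + 1/2·(-2) = -16/5
Best response: B (54/5 is the largest).

B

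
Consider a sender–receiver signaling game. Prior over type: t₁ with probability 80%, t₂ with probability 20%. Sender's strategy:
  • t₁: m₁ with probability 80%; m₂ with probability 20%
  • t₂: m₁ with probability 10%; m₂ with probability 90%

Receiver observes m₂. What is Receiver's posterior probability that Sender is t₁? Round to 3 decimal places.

P(m₂) = 0.8·0.2 + 0.2·0.9 = 0.34
P(t₁ | m₂) = (0.8·0.2) / 0.34 = 0.16 / 0.34 = 0.470588

0.471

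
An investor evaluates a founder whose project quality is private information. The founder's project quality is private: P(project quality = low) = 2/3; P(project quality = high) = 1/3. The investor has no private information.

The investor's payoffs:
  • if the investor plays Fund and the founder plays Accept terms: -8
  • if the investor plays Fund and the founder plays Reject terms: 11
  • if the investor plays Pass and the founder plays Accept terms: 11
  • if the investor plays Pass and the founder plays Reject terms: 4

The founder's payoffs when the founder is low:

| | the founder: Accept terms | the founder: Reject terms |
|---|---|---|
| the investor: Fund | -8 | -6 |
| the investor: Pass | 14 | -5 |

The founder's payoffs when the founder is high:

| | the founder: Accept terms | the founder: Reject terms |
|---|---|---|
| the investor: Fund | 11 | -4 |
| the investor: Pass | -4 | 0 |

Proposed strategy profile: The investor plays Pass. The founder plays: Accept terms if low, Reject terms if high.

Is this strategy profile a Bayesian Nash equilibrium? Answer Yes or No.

The investor plays Pass: E[Pass] = 2/3·(11) + 1/3·(4) = 26/3; E[Fund] = -5/3. Best-responding. ✓
The founder (project quality low), facing Pass: Accept terms gives 14, Reject terms gives -5. Proposed Accept terms is best. ✓
The founder (project quality high), facing Pass: Accept terms gives -4, Reject terms gives 0. Proposed Reject terms is best. ✓

Yes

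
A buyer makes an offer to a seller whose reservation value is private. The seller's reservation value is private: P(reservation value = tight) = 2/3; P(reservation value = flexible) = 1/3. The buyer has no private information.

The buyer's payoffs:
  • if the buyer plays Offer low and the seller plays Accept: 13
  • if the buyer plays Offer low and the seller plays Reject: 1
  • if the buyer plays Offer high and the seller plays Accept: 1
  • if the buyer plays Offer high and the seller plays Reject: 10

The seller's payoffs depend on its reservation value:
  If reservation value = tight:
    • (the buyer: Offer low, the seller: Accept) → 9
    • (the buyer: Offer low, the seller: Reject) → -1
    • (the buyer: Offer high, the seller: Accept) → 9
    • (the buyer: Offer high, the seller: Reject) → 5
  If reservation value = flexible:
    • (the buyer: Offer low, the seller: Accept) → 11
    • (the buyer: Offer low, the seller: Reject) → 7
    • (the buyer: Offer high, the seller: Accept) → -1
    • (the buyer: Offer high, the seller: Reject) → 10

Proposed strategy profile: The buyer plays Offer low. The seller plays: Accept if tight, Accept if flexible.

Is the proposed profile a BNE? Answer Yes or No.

A profile is a BNE iff every type of every player is best-responding given beliefs about the other side.
The buyer plays Offer low: E[Offer low] = 2/3·(13) + 1/3·(13) = 13; E[Offer high] = 1. Best-responding. ✓
The seller (reservation value tight), facing Offer low: Accept gives 9, Reject gives -1. Proposed Accept is best. ✓
The seller (reservation value flexible), facing Offer low: Accept gives 11, Reject gives 7. Proposed Accept is best. ✓

Yes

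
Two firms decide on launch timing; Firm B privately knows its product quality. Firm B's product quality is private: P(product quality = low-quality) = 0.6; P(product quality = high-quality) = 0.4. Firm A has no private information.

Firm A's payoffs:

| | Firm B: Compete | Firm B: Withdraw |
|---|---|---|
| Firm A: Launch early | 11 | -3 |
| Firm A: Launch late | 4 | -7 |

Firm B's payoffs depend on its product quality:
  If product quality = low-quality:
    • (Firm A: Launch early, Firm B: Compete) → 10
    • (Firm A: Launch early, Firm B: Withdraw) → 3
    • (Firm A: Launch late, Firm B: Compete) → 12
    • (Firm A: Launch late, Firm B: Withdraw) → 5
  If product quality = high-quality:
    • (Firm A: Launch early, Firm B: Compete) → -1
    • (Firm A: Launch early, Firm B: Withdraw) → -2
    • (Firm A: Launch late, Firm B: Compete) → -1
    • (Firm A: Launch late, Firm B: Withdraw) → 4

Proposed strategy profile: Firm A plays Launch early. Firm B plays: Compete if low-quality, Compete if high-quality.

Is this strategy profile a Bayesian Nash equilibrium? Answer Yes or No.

Yes

Firm A plays Launch early: E[Launch early] = 0.6·(11) + 0.4·(11) = 11; E[Launch late] = 4. Best-responding. ✓
Firm B (product quality low-quality), facing Launch early: Compete gives 10, Withdraw gives 3. Proposed Compete is best. ✓
Firm B (product quality high-quality), facing Launch early: Compete gives -1, Withdraw gives -2. Proposed Compete is best. ✓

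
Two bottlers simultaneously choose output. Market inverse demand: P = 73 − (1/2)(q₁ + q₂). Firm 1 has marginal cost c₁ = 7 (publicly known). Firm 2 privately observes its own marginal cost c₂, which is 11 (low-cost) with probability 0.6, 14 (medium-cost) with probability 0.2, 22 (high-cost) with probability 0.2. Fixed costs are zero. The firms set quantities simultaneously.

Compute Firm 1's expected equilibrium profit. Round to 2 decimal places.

Each type of Firm 2 best-responds to q₁; Firm 1 best-responds to the expected q₂ over Firm 2's types.
Firm 2 with cost c maximizes (73 − (1/2)(q₁+q₂) − c)·q₂, giving q₂(c) = (73 − c − (1/2)q₁).
E[c₂] = 0.6·11 + 0.2·14 + 0.2·22 = 13.8
Firm 1's FOC against E[q₂] yields q₁ = (73 − 2·7 + E[c₂])/(3/2) = (73 − 14 + 13.8)/(3/2) = 48.5333.
E[P] = 73 − (1/2)·(q₁ + E[q₂]) = 31.2667; Firm 1's expected profit = (E[P] − 7)·q₁ = (31.2667 − 7)·48.5333 = 1177.74.

1177.74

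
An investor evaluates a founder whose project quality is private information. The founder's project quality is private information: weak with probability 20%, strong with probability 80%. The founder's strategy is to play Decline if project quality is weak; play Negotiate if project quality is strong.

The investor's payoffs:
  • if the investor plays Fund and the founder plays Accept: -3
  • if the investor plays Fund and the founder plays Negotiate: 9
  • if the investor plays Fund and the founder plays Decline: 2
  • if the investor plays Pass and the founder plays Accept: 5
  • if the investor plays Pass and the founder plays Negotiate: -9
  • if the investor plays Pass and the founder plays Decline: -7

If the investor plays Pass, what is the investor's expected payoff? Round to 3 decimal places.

-8.600

E[Pass] = 0.2·(-7) + 0.8·(-9) = (-1.4) + (-7.2) = -8.6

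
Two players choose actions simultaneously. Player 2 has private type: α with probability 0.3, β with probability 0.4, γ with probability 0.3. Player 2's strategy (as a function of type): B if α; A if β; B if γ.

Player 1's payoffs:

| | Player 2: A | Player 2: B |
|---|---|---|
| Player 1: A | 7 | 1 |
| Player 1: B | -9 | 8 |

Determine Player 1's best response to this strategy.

A

Compute Player 1's expected payoff for each action, taking the expectation over Player 2's type.
E[A] = 0.3·(1) + 0.4·(7) + 0.3·(1) = 3.4
E[B] = 0.3·(8) + 0.4·(-9) + 0.3·(8) = 1.2
Best response: A (3.4 is the largest).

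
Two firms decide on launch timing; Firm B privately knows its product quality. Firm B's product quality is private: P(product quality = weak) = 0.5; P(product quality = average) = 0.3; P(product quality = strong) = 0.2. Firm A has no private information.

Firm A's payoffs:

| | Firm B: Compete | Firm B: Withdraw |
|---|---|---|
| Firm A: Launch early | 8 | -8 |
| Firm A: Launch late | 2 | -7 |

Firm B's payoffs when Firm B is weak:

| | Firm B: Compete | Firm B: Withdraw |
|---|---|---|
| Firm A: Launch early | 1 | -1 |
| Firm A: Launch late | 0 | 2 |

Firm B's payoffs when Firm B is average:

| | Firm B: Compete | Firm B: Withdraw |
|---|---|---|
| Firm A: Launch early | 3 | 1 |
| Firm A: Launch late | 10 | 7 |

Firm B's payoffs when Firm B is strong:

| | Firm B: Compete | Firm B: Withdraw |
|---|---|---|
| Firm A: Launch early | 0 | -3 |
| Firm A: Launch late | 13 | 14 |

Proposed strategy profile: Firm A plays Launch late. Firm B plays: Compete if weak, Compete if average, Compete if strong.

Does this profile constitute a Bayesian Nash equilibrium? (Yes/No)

Firm A plays Launch late: E[Launch late] = 0.5·(2) + 0.3·(2) + 0.2·(2) = 2; E[Launch early] = 8. Not best-responding. ✗
Firm B (product quality weak), facing Launch late: Compete gives 0, Withdraw gives 2. Proposed Compete is not best — profitable deviation exists. ✗
Firm B (product quality average), facing Launch late: Compete gives 10, Withdraw gives 7. Proposed Compete is best. ✓
Firm B (product quality strong), facing Launch late: Compete gives 13, Withdraw gives 14. Proposed Compete is not best — profitable deviation exists. ✗

No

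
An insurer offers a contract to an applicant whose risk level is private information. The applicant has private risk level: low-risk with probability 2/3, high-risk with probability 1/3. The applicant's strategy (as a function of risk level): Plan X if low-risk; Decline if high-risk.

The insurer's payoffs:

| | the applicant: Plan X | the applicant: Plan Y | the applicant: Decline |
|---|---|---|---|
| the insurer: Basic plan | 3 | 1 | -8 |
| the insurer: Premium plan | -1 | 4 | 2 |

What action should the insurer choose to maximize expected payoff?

Premium plan

Compute the insurer's expected payoff for each action, taking the expectation over the applicant's type.
E[Basic plan] = 2/3·(3) + 1/3·(-8) = -2/3
E[Premium plan] = 2/3·(-1) + 1/3·(2) = 0
Best response: Premium plan (0 is the largest).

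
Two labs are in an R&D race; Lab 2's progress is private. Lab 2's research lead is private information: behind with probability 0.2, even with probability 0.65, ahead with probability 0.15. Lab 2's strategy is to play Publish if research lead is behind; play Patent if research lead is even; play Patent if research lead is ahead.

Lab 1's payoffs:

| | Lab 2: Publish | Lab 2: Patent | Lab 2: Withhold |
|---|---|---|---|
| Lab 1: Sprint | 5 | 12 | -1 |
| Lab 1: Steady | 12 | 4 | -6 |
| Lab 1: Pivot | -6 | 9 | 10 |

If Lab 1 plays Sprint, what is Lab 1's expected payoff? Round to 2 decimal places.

Take the expectation over Lab 2's research lead, weighting each type's action by its prior probability.
E[Sprint] = 0.2·5 + 0.65·12 + 0.15·12 = 1 + 7.8 + 1.8 = 10.6

10.60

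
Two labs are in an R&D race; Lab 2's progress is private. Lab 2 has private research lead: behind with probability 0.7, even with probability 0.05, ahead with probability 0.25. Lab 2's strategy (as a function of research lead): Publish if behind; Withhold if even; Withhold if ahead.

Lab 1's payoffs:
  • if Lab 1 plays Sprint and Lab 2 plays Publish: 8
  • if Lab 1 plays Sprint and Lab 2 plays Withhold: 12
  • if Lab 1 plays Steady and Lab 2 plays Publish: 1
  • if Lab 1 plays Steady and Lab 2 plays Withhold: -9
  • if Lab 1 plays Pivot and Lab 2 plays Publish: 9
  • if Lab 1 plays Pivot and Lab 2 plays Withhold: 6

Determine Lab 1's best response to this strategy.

E[Sprint] = 0.7·(8) + 0.05·(12) + 0.25·(12) = 9.2
E[Steady] = 0.7·(1) + 0.05·(-9) + 0.25·(-9) = -2
E[Pivot] = 0.7·(9) + 0.05·(6) + 0.25·(6) = 8.1
Best response: Sprint (9.2 is the largest).

Sprint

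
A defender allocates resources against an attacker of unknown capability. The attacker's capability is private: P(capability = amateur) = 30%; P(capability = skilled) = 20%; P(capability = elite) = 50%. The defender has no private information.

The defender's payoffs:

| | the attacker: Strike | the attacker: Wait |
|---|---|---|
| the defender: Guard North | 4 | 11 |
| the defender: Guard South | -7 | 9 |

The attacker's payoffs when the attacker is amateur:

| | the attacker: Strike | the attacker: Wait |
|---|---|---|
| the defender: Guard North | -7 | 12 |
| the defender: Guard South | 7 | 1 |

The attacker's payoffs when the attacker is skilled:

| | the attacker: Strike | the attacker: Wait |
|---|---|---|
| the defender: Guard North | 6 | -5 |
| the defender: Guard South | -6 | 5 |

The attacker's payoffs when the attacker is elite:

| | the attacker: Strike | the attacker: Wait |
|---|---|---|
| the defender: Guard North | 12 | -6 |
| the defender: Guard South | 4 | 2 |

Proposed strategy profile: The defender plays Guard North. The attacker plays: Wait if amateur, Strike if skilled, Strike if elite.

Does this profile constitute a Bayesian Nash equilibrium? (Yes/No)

The defender plays Guard North: E[Guard North] = 0.3·(11) + 0.2·(4) + 0.5·(4) = 6.1; E[Guard South] = -2.2. Best-responding. ✓
The attacker (capability amateur), facing Guard North: Strike gives -7, Wait gives 12. Proposed Wait is best. ✓
The attacker (capability skilled), facing Guard North: Strike gives 6, Wait gives -5. Proposed Strike is best. ✓
The attacker (capability elite), facing Guard North: Strike gives 12, Wait gives -6. Proposed Strike is best. ✓

Yes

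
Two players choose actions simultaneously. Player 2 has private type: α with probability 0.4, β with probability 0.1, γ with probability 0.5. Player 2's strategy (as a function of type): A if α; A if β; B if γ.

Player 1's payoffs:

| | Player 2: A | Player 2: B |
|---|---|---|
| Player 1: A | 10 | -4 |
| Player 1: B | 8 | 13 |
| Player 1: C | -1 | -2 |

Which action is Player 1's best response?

B

E[A] = 0.4·(10) + 0.1·(10) + 0.5·(-4) = 3
E[B] = 0.4·(8) + 0.1·(8) + 0.5·(13) = 10.5
E[C] = 0.4·(-1) + 0.1·(-1) + 0.5·(-2) = -1.5
Best response: B (10.5 is the largest).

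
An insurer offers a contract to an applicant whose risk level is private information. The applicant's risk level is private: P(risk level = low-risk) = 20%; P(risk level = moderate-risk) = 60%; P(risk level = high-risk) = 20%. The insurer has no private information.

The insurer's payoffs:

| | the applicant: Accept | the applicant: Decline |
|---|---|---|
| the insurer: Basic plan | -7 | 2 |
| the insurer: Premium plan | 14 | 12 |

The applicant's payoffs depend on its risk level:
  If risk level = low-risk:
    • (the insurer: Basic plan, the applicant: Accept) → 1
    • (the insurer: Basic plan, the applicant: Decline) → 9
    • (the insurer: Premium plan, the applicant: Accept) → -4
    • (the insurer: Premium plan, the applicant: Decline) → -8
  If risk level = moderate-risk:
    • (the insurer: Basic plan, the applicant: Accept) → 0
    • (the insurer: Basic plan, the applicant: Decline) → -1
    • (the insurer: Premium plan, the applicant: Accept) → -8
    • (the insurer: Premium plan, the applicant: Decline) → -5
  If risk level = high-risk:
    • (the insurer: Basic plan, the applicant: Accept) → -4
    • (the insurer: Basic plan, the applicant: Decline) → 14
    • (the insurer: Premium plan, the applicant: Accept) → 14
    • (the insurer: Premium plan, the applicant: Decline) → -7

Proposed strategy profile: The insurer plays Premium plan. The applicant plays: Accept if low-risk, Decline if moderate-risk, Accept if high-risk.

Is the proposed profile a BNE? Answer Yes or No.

A profile is a BNE iff every type of every player is best-responding given beliefs about the other side.
The insurer plays Premium plan: E[Premium plan] = 0.2·(14) + 0.6·(12) + 0.2·(14) = 12.8; E[Basic plan] = -1.6. Best-responding. ✓
The applicant (risk level low-risk), facing Premium plan: Accept gives -4, Decline gives -8. Proposed Accept is best. ✓
The applicant (risk level moderate-risk), facing Premium plan: Accept gives -8, Decline gives -5. Proposed Decline is best. ✓
The applicant (risk level high-risk), facing Premium plan: Accept gives 14, Decline gives -7. Proposed Accept is best. ✓

Yes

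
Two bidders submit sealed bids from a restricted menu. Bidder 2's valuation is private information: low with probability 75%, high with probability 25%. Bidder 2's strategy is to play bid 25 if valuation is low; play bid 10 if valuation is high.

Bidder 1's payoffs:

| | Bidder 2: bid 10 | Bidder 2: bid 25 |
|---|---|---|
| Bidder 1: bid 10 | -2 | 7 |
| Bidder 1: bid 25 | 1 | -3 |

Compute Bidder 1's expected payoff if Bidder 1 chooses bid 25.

-2

E[bid 25] = 0.75·(-3) + 0.25·1 = (-2.25) + 0.25 = -2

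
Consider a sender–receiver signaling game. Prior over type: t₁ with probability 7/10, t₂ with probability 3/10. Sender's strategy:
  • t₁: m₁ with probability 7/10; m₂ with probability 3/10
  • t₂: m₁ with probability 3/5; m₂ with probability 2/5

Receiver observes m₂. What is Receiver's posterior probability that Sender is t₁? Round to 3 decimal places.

P(m₂) = (7/10)·(3/10) + (3/10)·(2/5) = 33/100
P(t₁ | m₂) = ((7/10)·(3/10)) / (33/100) = (21/100) / (33/100) = 7/11

0.636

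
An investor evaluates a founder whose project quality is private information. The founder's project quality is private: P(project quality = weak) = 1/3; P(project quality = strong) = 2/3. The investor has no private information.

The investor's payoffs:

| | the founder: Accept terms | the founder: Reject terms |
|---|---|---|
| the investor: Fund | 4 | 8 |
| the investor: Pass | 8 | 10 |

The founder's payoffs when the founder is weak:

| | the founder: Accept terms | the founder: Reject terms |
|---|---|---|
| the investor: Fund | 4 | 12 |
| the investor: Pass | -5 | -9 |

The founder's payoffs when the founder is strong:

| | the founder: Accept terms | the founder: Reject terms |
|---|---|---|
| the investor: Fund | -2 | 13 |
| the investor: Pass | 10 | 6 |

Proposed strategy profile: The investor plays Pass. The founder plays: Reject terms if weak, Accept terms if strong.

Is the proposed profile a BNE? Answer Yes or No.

A profile is a BNE iff every type of every player is best-responding given beliefs about the other side.
The investor plays Pass: E[Pass] = 1/3·(10) + 2/3·(8) = 26/3; E[Fund] = 16/3. Best-responding. ✓
The founder (project quality weak), facing Pass: Accept terms gives -5, Reject terms gives -9. Proposed Reject terms is not best — profitable deviation exists. ✗
The founder (project quality strong), facing Pass: Accept terms gives 10, Reject terms gives 6. Proposed Accept terms is best. ✓

No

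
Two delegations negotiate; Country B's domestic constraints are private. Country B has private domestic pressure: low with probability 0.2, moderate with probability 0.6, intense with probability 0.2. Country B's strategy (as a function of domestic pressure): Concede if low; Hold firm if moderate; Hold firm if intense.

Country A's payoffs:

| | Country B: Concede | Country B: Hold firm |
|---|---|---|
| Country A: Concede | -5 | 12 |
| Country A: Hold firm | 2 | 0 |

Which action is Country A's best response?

Compute Country A's expected payoff for each action, taking the expectation over Country B's type.
E[Concede] = 0.2·(-5) + 0.6·(12) + 0.2·(12) = 8.6
E[Hold firm] = 0.2·(2) + 0.6·(0) + 0.2·(0) = 0.4
Best response: Concede (8.6 is the largest).

Concede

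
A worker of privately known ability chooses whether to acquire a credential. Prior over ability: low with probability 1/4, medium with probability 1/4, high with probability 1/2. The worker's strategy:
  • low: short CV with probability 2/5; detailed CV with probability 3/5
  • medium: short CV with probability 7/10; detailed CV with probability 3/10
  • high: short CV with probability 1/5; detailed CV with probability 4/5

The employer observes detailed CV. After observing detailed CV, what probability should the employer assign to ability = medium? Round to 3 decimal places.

0.120

P(detailed CV) = (1/4)·(3/5) + (1/4)·(3/10) + (1/2)·(4/5) = 5/8
P(medium | detailed CV) = ((1/4)·(3/10)) / (5/8) = (3/40) / (5/8) = 3/25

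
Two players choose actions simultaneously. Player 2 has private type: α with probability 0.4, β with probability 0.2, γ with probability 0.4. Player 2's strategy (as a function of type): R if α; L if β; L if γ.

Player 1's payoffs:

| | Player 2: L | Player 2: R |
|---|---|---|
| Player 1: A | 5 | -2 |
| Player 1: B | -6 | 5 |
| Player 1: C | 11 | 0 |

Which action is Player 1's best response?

E[A] = 0.4·(-2) + 0.2·(5) + 0.4·(5) = 2.2
E[B] = 0.4·(5) + 0.2·(-6) + 0.4·(-6) = -1.6
E[C] = 0.4·(0) + 0.2·(11) + 0.4·(11) = 6.6
Best response: C (6.6 is the largest).

C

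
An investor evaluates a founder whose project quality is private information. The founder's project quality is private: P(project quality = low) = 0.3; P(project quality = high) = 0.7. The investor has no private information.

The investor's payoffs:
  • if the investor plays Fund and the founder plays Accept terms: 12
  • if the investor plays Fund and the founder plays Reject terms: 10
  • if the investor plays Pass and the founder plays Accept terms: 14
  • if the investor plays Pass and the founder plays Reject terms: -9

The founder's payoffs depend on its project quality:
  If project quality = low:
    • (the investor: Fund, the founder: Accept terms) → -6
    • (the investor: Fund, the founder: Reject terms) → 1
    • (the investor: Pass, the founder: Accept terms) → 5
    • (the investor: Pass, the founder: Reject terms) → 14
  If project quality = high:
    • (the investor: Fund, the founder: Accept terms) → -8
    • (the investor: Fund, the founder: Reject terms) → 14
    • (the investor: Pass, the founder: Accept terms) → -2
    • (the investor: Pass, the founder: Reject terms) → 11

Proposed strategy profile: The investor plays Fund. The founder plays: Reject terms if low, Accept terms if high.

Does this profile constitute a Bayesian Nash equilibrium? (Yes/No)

The investor plays Fund: E[Fund] = 0.3·(10) + 0.7·(12) = 11.4; E[Pass] = 7.1. Best-responding. ✓
The founder (project quality low), facing Fund: Accept terms gives -6, Reject terms gives 1. Proposed Reject terms is best. ✓
The founder (project quality high), facing Fund: Accept terms gives -8, Reject terms gives 14. Proposed Accept terms is not best — profitable deviation exists. ✗

No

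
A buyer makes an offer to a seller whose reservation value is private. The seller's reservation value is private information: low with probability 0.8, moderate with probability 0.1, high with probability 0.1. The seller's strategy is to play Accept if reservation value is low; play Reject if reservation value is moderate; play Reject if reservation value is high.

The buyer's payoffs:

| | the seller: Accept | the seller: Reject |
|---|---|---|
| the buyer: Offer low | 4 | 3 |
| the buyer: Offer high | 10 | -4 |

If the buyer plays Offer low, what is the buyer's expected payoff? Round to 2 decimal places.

3.80

Take the expectation over the seller's reservation value, weighting each type's action by its prior probability.
E[Offer low] = 0.8·4 + 0.1·3 + 0.1·3 = 3.2 + 0.3 + 0.3 = 3.8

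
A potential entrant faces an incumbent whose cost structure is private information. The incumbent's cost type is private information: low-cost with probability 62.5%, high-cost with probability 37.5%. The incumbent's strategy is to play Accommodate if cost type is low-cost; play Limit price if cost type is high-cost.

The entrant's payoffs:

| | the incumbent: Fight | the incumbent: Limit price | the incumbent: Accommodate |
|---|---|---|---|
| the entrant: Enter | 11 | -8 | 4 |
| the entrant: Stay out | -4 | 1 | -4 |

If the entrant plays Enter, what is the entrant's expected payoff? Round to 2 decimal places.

-0.50

E[Enter] = 0.625·4 + 0.375·(-8) = 2.5 + (-3) = -0.5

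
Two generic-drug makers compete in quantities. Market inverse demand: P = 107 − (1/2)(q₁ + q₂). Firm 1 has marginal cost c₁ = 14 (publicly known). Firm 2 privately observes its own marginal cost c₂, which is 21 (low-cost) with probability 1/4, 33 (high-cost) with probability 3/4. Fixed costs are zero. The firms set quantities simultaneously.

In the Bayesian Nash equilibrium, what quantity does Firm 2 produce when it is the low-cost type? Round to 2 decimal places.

49.67

Type-c best response for Firm 2: q₂(c) = (107 − c) − q₁/2.
Firm 1 maximizes expected profit; its first-order condition is 107 − q₁ − (1/2)E[q₂] − 14 = 0.
Substituting E[q₂] and solving: E[c₂] = 30, so q₁ = (107 − 2·14 + 30)/(3/2) = 72.6667.
q₂(low-cost) = (107 − 21 − (1/2)·72.6667) = 49.6667.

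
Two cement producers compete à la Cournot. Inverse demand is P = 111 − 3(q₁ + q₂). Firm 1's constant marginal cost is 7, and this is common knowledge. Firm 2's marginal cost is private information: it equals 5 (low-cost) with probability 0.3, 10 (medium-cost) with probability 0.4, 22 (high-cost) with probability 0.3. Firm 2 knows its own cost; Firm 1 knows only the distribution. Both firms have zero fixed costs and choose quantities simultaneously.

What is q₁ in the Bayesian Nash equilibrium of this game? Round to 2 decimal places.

Type-c best response for Firm 2: q₂(c) = (111 − c)/6 − q₁/2.
Firm 1 maximizes expected profit; its first-order condition is 111 − 6q₁ − 3E[q₂] − 7 = 0.
Substituting E[q₂] and solving: E[c₂] = 12.1, so q₁ = (111 − 2·7 + 12.1)/9 = 12.1222.

12.12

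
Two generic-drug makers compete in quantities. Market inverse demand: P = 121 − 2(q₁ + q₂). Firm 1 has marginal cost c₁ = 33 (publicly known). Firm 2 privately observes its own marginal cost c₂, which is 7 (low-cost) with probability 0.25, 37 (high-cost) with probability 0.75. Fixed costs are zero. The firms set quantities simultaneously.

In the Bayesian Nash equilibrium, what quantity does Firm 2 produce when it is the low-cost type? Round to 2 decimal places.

21.46

Firm 2 with cost c maximizes (121 − 2(q₁+q₂) − c)·q₂, giving q₂(c) = (121 − c − 2q₁)/4.
E[c₂] = 0.25·7 + 0.75·37 = 29.5
Firm 1's FOC against E[q₂] yields q₁ = (121 − 2·33 + E[c₂])/6 = (121 − 66 + 29.5)/6 = 14.0833.
q₂(low-cost) = (121 − 7 − 2·14.0833)/4 = 21.4583.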